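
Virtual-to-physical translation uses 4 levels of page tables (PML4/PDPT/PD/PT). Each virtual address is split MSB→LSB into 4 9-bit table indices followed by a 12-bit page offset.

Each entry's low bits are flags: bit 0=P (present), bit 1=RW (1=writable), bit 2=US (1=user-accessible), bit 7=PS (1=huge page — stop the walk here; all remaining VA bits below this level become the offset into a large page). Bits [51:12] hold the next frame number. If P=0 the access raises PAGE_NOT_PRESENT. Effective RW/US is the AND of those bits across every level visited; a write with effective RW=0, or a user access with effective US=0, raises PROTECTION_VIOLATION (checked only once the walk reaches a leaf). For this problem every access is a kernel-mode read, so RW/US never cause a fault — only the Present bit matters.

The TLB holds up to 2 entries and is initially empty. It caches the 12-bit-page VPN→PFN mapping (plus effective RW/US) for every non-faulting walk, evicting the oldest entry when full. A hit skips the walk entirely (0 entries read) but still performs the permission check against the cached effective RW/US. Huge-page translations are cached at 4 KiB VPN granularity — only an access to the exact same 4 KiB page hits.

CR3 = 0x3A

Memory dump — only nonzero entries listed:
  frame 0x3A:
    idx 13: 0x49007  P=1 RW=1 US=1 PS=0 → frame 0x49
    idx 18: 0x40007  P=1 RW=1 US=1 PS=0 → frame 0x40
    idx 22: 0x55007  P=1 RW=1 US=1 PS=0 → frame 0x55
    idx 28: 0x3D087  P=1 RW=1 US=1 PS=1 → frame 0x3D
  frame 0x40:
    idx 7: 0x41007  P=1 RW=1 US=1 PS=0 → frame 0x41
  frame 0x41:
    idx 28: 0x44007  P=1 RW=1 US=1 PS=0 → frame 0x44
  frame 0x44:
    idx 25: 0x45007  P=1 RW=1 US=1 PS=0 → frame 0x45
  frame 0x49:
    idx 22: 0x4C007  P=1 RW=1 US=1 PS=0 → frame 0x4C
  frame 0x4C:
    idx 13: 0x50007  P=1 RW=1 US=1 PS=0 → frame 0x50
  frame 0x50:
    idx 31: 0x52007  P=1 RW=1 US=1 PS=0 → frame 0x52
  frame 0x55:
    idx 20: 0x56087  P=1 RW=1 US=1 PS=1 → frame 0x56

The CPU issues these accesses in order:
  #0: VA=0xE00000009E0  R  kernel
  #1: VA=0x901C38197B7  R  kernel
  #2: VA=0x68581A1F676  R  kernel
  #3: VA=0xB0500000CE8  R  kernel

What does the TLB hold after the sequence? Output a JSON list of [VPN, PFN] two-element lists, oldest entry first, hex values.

Trace:
#0 VA=0xE00000009E0 (r,kernel):
  L0 @0x3A[28] → 0x3D087  P=1,RW=1,US=1,PS=1
  → PA=0x3D9E0 (huge @L0)  (1 entries read)
#1 VA=0x901C38197B7 (r,kernel):
  L0 @0x3A[18] → 0x40007  P=1,RW=1,US=1,PS=0
  L1 @0x40[7] → 0x41007  P=1,RW=1,US=1,PS=0
  L2 @0x41[28] → 0x44007  P=1,RW=1,US=1,PS=0
  L3 @0x44[25] → 0x45007  P=1,RW=1,US=1,PS=0
  → PA=0x457B7  (4 entries read)
#2 VA=0x68581A1F676 (r,kernel):
  L0 @0x3A[13] → 0x49007  P=1,RW=1,US=1,PS=0
  L1 @0x49[22] → 0x4C007  P=1,RW=1,US=1,PS=0
  L2 @0x4C[13] → 0x50007  P=1,RW=1,US=1,PS=0
  L3 @0x50[31] → 0x52007  P=1,RW=1,US=1,PS=0
  → PA=0x52676  (4 entries read)
#3 VA=0xB0500000CE8 (r,kernel):
  L0 @0x3A[22] → 0x55007  P=1,RW=1,US=1,PS=0
  L1 @0x55[20] → 0x56087  P=1,RW=1,US=1,PS=1
  → PA=0x56CE8 (huge @L1)  (2 entries read)

TLB: [["0x68581A1F", "0x52"], ["0xB0500000", "0x56"]]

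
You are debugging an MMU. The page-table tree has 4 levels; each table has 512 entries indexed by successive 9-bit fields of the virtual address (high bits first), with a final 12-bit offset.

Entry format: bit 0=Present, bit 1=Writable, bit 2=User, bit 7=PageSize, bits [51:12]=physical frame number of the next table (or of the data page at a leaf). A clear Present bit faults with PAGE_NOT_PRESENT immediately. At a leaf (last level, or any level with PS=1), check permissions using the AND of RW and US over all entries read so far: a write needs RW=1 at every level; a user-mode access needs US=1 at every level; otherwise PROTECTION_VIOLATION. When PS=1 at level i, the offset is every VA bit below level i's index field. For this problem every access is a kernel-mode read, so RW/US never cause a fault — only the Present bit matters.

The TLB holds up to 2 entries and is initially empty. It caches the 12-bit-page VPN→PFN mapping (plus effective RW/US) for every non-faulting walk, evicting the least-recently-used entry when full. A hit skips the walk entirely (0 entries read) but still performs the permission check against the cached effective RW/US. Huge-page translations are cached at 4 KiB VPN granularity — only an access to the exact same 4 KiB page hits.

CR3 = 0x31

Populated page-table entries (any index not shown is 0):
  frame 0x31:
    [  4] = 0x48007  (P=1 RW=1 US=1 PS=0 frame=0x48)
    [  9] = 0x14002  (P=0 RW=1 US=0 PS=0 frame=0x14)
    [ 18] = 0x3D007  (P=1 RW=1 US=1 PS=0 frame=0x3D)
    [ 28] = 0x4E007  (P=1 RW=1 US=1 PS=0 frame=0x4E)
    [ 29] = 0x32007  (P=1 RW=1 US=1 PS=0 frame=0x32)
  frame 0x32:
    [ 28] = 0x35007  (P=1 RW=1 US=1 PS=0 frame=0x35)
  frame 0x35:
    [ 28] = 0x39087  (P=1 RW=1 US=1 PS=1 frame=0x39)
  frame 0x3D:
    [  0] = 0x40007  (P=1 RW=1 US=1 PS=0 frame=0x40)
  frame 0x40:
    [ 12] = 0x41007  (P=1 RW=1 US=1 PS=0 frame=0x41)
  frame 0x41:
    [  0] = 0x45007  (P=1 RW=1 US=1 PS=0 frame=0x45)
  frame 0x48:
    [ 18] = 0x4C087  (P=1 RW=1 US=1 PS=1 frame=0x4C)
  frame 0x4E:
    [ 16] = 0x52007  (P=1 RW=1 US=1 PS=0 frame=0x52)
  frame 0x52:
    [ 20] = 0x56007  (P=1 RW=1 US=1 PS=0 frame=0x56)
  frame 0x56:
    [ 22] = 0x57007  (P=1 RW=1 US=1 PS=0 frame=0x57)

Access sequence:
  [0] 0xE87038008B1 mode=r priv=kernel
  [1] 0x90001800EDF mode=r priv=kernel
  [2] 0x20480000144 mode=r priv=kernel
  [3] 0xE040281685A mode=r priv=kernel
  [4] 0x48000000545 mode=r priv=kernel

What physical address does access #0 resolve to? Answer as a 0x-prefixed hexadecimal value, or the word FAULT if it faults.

Per-access translation:
#0 VA=0xE87038008B1 (r,kernel):
  L0: frame=0x31 idx=29 entry=0x32007 [P=1 RW=1 US=1 PS=0]
  L1: frame=0x32 idx=28 entry=0x35007 [P=1 RW=1 US=1 PS=0]
  L2: frame=0x35 idx=28 entry=0x39087 [P=1 RW=1 US=1 PS=1]
  ✓ 0x398B1 (huge @L2)  — 3 lookups
#1 VA=0x90001800EDF (r,kernel):
  L0: frame=0x31 idx=18 entry=0x3D007 [P=1 RW=1 US=1 PS=0]
  L1: frame=0x3D idx=0 entry=0x40007 [P=1 RW=1 US=1 PS=0]
  L2: frame=0x40 idx=12 entry=0x41007 [P=1 RW=1 US=1 PS=0]
  L3: frame=0x41 idx=0 entry=0x45007 [P=1 RW=1 US=1 PS=0]
  ✓ 0x45EDF  — 4 lookups
#2 VA=0x20480000144 (r,kernel):
  L0: frame=0x31 idx=4 entry=0x48007 [P=1 RW=1 US=1 PS=0]
  L1: frame=0x48 idx=18 entry=0x4C087 [P=1 RW=1 US=1 PS=1]
  ✓ 0x4C144 (huge @L1)  — 2 lookups
#3 VA=0xE040281685A (r,kernel):
  L0: frame=0x31 idx=28 entry=0x4E007 [P=1 RW=1 US=1 PS=0]
  L1: frame=0x4E idx=16 entry=0x52007 [P=1 RW=1 US=1 PS=0]
  L2: frame=0x52 idx=20 entry=0x56007 [P=1 RW=1 US=1 PS=0]
  L3: frame=0x56 idx=22 entry=0x57007 [P=1 RW=1 US=1 PS=0]
  ✓ 0x5785A  — 4 lookups
#4 VA=0x48000000545 (r,kernel):
  L0: frame=0x31 idx=9 entry=0x14002 [P=0 RW=1 US=0 PS=0]
  ✗ PAGE_NOT_PRESENT  [1 reads]

Access #0 PA: 0x398B1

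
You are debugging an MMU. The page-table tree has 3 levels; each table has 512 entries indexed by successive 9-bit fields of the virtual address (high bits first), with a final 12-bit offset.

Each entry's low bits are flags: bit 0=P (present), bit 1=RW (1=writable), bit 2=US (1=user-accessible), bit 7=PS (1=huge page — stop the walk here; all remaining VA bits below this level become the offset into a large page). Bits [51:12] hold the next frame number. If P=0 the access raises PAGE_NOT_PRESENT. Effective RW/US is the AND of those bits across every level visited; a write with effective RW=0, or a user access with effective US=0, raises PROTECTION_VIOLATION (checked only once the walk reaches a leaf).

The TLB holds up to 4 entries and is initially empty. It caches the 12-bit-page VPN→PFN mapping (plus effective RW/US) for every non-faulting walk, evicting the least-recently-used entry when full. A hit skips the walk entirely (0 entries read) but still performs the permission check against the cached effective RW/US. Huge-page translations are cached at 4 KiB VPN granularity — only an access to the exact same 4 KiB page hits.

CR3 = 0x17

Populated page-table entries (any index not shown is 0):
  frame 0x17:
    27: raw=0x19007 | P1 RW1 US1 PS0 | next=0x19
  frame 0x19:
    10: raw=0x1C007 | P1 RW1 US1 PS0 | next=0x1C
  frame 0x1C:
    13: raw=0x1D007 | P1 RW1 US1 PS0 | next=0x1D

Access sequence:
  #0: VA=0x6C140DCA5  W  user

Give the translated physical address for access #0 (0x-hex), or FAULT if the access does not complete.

Trace:
#0 VA=0x6C140DCA5 (w,user):
  [0] read 0x17 idx=27: raw=0x19007 flags P=1 W=1 U=1 S=0
  [1] read 0x19 idx=10: raw=0x1C007 flags P=1 W=1 U=1 S=0
  [2] read 0x1C idx=13: raw=0x1D007 flags P=1 W=1 U=1 S=0
  ✓ 0x1DCA5  — 3 lookups

Access #0 PA: 0x1DCA5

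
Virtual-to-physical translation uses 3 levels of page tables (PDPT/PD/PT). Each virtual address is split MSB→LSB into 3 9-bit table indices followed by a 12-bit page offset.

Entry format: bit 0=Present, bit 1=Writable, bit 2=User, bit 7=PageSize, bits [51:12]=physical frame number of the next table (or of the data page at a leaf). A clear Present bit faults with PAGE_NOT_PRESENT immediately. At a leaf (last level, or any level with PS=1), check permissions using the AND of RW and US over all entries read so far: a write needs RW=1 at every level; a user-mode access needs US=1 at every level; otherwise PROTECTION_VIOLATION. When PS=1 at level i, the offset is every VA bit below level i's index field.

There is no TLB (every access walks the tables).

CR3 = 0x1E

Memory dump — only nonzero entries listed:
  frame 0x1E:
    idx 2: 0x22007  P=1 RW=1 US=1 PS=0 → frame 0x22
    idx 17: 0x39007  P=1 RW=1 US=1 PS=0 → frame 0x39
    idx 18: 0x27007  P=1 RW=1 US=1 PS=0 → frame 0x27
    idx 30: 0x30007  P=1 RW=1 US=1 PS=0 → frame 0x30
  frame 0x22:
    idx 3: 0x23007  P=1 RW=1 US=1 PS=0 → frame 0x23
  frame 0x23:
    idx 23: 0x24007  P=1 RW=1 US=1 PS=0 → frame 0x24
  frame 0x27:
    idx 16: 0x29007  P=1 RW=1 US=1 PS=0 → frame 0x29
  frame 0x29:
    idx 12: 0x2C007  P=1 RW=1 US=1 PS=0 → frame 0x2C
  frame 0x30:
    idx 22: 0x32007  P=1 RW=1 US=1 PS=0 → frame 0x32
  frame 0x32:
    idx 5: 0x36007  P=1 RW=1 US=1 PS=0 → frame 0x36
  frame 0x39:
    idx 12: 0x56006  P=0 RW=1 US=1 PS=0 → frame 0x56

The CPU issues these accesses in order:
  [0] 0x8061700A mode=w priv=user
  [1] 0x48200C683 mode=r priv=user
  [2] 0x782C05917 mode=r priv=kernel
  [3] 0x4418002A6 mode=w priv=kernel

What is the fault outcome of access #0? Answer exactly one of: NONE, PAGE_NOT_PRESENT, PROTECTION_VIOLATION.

Walk each access:
#0 VA=0x8061700A (w,user):
  L0: frame=0x1E idx=2 entry=0x22007 [P=1 RW=1 US=1 PS=0]
  L1: frame=0x22 idx=3 entry=0x23007 [P=1 RW=1 US=1 PS=0]
  L2: frame=0x23 idx=23 entry=0x24007 [P=1 RW=1 US=1 PS=0]
  → PA=0x2400A  (3 entries read)
#1 VA=0x48200C683 (r,user):
  L0: frame=0x1E idx=18 entry=0x27007 [P=1 RW=1 US=1 PS=0]
  L1: frame=0x27 idx=16 entry=0x29007 [P=1 RW=1 US=1 PS=0]
  L2: frame=0x29 idx=12 entry=0x2C007 [P=1 RW=1 US=1 PS=0]
  → PA=0x2C683  (3 entries read)
#2 VA=0x782C05917 (r,kernel):
  L0: frame=0x1E idx=30 entry=0x30007 [P=1 RW=1 US=1 PS=0]
  L1: frame=0x30 idx=22 entry=0x32007 [P=1 RW=1 US=1 PS=0]
  L2: frame=0x32 idx=5 entry=0x36007 [P=1 RW=1 US=1 PS=0]
  → PA=0x36917  (3 entries read)
#3 VA=0x4418002A6 (w,kernel):
  L0: frame=0x1E idx=17 entry=0x39007 [P=1 RW=1 US=1 PS=0]
  L1: frame=0x39 idx=12 entry=0x56006 [P=0 RW=1 US=1 PS=0]
  ⇒ fault: PAGE_NOT_PRESENT  — 2 lookups

Access #0 fault: NONE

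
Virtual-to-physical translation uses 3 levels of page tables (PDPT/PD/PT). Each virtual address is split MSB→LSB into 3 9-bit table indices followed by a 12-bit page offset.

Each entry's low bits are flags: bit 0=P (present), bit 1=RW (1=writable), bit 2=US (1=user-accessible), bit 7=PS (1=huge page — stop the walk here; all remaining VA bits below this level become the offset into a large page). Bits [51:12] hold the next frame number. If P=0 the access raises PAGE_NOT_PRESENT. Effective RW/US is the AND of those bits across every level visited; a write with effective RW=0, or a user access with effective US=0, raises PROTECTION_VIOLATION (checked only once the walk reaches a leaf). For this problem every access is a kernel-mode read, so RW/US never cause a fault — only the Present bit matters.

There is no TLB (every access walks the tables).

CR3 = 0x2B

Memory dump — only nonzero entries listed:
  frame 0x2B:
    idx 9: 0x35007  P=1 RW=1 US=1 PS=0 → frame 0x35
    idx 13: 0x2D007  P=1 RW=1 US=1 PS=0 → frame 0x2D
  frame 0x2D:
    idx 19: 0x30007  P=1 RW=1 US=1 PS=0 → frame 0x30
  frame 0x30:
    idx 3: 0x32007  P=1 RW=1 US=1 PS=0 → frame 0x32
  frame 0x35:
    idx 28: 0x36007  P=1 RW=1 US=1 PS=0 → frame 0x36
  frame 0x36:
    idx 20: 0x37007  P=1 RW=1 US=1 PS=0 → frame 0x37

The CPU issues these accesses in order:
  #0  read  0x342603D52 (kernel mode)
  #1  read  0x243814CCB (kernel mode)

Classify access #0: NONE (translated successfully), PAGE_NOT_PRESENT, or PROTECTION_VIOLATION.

Walk each access:
#0 VA=0x342603D52 (r,kernel):
  L0 @0x2B[13] → 0x2D007  P=1,RW=1,US=1,PS=0
  L1 @0x2D[19] → 0x30007  P=1,RW=1,US=1,PS=0
  L2 @0x30[3] → 0x32007  P=1,RW=1,US=1,PS=0
  ✓ 0x32D52  — 3 lookups
#1 VA=0x243814CCB (r,kernel):
  L0 @0x2B[9] → 0x35007  P=1,RW=1,US=1,PS=0
  L1 @0x35[28] → 0x36007  P=1,RW=1,US=1,PS=0
  L2 @0x36[20] → 0x37007  P=1,RW=1,US=1,PS=0
  ✓ 0x37CCB  — 3 lookups

Access #0 fault: NONE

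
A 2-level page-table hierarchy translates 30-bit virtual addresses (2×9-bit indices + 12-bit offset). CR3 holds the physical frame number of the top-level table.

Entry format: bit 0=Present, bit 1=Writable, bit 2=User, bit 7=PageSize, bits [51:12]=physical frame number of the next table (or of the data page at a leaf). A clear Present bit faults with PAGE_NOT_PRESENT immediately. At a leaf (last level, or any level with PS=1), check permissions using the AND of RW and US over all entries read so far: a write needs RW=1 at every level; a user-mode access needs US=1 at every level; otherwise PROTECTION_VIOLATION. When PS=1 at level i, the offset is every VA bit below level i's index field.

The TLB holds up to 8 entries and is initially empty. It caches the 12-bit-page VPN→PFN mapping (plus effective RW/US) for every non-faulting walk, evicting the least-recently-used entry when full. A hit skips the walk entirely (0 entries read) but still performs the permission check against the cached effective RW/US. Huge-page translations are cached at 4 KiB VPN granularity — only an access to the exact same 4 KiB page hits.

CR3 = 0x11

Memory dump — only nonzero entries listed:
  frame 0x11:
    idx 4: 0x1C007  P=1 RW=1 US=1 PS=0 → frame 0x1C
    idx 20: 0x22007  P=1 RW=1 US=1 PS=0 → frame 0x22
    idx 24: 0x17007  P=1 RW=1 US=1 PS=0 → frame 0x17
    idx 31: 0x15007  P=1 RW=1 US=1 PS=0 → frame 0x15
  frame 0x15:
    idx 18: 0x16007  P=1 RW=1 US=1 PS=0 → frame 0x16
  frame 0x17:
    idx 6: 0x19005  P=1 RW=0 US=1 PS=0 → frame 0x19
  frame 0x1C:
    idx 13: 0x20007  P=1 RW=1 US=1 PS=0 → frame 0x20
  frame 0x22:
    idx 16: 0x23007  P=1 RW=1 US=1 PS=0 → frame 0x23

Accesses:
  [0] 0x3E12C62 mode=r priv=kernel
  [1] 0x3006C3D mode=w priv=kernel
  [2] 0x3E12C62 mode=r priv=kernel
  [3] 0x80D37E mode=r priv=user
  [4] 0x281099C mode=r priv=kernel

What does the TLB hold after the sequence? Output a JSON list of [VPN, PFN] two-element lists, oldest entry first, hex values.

Trace:
#0 VA=0x3E12C62 (r,kernel):
  L0: frame=0x11 idx=31 entry=0x15007 [P=1 RW=1 US=1 PS=0]
  L1: frame=0x15 idx=18 entry=0x16007 [P=1 RW=1 US=1 PS=0]
  → PA=0x16C62  (2 entries read)
#1 VA=0x3006C3D (w,kernel):
  L0: frame=0x11 idx=24 entry=0x17007 [P=1 RW=1 US=1 PS=0]
  L1: frame=0x17 idx=6 entry=0x19005 [P=1 RW=0 US=1 PS=0]
  ✗ PROTECTION_VIOLATION  [2 reads]
#2 VA=0x3E12C62 (r,kernel):
  TLB hit vpn=0x3E12 → PA=0x16C62
#3 VA=0x80D37E (r,user):
  L0: frame=0x11 idx=4 entry=0x1C007 [P=1 RW=1 US=1 PS=0]
  L1: frame=0x1C idx=13 entry=0x20007 [P=1 RW=1 US=1 PS=0]
  → PA=0x2037E  (2 entries read)
#4 VA=0x281099C (r,kernel):
  L0: frame=0x11 idx=20 entry=0x22007 [P=1 RW=1 US=1 PS=0]
  L1: frame=0x22 idx=16 entry=0x23007 [P=1 RW=1 US=1 PS=0]
  → PA=0x2399C  (2 entries read)

TLB: [["0x3E12", "0x16"], ["0x80D", "0x20"], ["0x2810", "0x23"]]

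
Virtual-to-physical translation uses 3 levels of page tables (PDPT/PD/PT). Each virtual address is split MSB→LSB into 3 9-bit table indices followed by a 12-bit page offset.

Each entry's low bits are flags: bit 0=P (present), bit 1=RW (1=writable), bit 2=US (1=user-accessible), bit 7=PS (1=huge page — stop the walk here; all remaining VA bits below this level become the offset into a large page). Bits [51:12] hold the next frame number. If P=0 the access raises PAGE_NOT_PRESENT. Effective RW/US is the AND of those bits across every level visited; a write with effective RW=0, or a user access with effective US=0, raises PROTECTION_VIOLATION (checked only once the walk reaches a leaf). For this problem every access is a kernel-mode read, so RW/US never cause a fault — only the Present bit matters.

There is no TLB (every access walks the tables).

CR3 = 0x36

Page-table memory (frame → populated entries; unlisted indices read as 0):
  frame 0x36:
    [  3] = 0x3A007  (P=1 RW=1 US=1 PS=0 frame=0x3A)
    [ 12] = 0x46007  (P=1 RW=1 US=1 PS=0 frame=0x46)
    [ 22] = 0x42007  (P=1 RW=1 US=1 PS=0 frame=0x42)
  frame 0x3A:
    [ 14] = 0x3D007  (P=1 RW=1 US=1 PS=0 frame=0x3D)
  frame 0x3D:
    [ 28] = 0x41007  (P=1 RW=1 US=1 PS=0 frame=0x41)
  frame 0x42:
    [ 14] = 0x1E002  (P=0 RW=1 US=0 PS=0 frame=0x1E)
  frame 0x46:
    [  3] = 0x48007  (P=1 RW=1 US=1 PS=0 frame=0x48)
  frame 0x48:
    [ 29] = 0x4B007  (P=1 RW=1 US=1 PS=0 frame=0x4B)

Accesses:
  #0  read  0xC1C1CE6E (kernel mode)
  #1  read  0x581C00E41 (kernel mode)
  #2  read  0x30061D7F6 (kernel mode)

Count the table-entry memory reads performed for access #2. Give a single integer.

Trace:
#0 VA=0xC1C1CE6E (r,kernel):
  L0 @0x36[3] → 0x3A007  P=1,RW=1,US=1,PS=0
  L1 @0x3A[14] → 0x3D007  P=1,RW=1,US=1,PS=0
  L2 @0x3D[28] → 0x41007  P=1,RW=1,US=1,PS=0
  → PA=0x41E6E  (3 entries read)
#1 VA=0x581C00E41 (r,kernel):
  L0 @0x36[22] → 0x42007  P=1,RW=1,US=1,PS=0
  L1 @0x42[14] → 0x1E002  P=0,RW=1,US=0,PS=0
  ✗ PAGE_NOT_PRESENT  [2 reads]
#2 VA=0x30061D7F6 (r,kernel):
  L0 @0x36[12] → 0x46007  P=1,RW=1,US=1,PS=0
  L1 @0x46[3] → 0x48007  P=1,RW=1,US=1,PS=0
  L2 @0x48[29] → 0x4B007  P=1,RW=1,US=1,PS=0
  → PA=0x4B7F6  (3 entries read)

Entries read for #2: 3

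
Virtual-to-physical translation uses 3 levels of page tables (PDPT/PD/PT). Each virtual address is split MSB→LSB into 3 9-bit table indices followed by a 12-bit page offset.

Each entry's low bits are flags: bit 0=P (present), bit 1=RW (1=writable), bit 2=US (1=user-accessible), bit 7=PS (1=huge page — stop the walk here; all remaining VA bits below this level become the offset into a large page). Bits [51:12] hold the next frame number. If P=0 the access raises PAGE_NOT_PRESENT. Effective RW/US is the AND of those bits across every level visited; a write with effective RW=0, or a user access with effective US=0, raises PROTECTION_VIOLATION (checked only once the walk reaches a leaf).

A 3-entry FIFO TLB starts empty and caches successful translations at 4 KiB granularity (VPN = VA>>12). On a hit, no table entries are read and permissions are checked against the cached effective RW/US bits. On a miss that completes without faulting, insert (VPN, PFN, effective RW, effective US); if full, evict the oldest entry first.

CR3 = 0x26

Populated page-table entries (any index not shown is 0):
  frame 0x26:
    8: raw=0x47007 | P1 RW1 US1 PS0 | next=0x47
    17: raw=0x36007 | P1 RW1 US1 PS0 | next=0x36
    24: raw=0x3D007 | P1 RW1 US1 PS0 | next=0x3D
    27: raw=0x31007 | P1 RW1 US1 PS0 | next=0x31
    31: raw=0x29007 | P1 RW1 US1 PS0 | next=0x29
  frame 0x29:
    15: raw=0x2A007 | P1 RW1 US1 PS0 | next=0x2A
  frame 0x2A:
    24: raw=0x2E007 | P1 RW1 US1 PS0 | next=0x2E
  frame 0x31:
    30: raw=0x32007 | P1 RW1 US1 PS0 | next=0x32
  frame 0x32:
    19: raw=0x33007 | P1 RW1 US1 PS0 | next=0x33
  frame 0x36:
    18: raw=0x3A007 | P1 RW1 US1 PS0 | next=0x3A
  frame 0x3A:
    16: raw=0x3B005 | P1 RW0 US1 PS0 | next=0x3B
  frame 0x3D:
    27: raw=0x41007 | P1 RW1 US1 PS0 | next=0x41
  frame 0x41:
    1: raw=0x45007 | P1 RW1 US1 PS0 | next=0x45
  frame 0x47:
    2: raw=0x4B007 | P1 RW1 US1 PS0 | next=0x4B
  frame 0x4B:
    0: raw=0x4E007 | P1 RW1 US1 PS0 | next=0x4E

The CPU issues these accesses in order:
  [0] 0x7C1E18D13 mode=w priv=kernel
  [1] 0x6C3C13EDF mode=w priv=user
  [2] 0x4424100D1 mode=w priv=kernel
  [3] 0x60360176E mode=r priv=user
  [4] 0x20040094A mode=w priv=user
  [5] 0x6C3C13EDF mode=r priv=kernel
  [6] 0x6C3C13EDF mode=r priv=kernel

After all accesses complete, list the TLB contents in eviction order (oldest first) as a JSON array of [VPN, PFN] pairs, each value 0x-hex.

Per-access translation:
#0 VA=0x7C1E18D13 (w,kernel):
  L0 @0x26[31] → 0x29007  P=1,RW=1,US=1,PS=0
  L1 @0x29[15] → 0x2A007  P=1,RW=1,US=1,PS=0
  L2 @0x2A[24] → 0x2E007  P=1,RW=1,US=1,PS=0
  ⇒ phys 0x2ED13  [3 reads]
#1 VA=0x6C3C13EDF (w,user):
  L0 @0x26[27] → 0x31007  P=1,RW=1,US=1,PS=0
  L1 @0x31[30] → 0x32007  P=1,RW=1,US=1,PS=0
  L2 @0x32[19] → 0x33007  P=1,RW=1,US=1,PS=0
  ⇒ phys 0x33EDF  [3 reads]
#2 VA=0x4424100D1 (w,kernel):
  L0 @0x26[17] → 0x36007  P=1,RW=1,US=1,PS=0
  L1 @0x36[18] → 0x3A007  P=1,RW=1,US=1,PS=0
  L2 @0x3A[16] → 0x3B005  P=1,RW=0,US=1,PS=0
  → PROTECTION_VIOLATION  (3 entries read)
#3 VA=0x60360176E (r,user):
  L0 @0x26[24] → 0x3D007  P=1,RW=1,US=1,PS=0
  L1 @0x3D[27] → 0x41007  P=1,RW=1,US=1,PS=0
  L2 @0x41[1] → 0x45007  P=1,RW=1,US=1,PS=0
  ⇒ phys 0x4576E  [3 reads]
#4 VA=0x20040094A (w,user):
  L0 @0x26[8] → 0x47007  P=1,RW=1,US=1,PS=0
  L1 @0x47[2] → 0x4B007  P=1,RW=1,US=1,PS=0
  L2 @0x4B[0] → 0x4E007  P=1,RW=1,US=1,PS=0
  ⇒ phys 0x4E94A  [3 reads]
#5 VA=0x6C3C13EDF (r,kernel):
  TLB hit vpn=0x6C3C13 → PA=0x33EDF
#6 VA=0x6C3C13EDF (r,kernel):
  TLB hit vpn=0x6C3C13 → PA=0x33EDF

TLB: [["0x6C3C13", "0x33"], ["0x603601", "0x45"], ["0x200400", "0x4E"]]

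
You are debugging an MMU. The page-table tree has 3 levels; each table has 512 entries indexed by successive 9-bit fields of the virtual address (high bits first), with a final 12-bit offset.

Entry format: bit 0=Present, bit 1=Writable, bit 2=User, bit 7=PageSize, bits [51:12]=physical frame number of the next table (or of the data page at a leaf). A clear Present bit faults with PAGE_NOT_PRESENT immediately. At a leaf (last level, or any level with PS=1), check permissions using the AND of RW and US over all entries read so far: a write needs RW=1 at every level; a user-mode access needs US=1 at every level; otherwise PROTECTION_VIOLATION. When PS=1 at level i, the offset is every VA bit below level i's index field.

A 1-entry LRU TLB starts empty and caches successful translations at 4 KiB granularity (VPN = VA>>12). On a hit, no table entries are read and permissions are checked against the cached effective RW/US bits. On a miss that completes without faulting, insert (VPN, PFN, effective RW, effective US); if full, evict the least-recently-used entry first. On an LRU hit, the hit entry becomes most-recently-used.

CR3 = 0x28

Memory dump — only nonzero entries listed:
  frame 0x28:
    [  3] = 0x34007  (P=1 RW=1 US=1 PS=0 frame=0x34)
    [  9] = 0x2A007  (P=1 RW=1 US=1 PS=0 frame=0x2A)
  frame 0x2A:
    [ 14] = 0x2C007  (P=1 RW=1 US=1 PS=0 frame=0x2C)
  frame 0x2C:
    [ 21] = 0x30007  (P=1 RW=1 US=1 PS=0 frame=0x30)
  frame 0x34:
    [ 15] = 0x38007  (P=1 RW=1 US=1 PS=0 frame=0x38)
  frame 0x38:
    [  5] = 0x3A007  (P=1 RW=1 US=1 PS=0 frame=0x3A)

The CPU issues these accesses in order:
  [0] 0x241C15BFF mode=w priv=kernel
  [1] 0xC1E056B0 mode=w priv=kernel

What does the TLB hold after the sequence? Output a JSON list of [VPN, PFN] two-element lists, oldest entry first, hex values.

Walk each access:
#0 VA=0x241C15BFF (w,kernel):
  L0 @0x28[9] → 0x2A007  P=1,RW=1,US=1,PS=0
  L1 @0x2A[14] → 0x2C007  P=1,RW=1,US=1,PS=0
  L2 @0x2C[21] → 0x30007  P=1,RW=1,US=1,PS=0
  → PA=0x30BFF  (3 entries read)
#1 VA=0xC1E056B0 (w,kernel):
  L0 @0x28[3] → 0x34007  P=1,RW=1,US=1,PS=0
  L1 @0x34[15] → 0x38007  P=1,RW=1,US=1,PS=0
  L2 @0x38[5] → 0x3A007  P=1,RW=1,US=1,PS=0
  → PA=0x3A6B0  (3 entries read)

TLB: [["0xC1E05", "0x3A"]]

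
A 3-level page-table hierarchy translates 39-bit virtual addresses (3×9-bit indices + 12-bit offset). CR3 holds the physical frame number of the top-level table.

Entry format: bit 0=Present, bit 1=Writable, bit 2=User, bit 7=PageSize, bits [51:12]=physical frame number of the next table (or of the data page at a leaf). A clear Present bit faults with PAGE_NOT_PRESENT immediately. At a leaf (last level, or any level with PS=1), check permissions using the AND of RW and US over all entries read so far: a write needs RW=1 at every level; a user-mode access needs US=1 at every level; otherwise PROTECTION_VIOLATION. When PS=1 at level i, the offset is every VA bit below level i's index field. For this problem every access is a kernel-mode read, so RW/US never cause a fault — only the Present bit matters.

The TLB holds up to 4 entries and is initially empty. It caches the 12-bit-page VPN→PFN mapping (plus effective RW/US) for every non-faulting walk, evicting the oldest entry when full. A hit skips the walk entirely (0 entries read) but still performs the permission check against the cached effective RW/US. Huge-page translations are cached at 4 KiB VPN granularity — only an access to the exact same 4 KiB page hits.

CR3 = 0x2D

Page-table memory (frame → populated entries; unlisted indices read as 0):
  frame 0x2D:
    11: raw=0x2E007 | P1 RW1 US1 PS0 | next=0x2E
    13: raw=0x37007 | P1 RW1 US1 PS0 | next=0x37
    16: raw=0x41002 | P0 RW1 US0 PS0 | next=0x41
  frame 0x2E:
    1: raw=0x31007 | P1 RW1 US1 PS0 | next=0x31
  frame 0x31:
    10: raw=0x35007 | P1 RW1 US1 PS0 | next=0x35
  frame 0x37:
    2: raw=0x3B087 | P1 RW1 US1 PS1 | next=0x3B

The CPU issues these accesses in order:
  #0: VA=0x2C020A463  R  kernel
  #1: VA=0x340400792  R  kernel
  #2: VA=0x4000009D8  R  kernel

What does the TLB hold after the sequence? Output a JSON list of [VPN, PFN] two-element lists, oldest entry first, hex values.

Walk each access:
#0 VA=0x2C020A463 (r,kernel):
  [0] read 0x2D idx=11: raw=0x2E007 flags P=1 W=1 U=1 S=0
  [1] read 0x2E idx=1: raw=0x31007 flags P=1 W=1 U=1 S=0
  [2] read 0x31 idx=10: raw=0x35007 flags P=1 W=1 U=1 S=0
  ⇒ phys 0x35463  [3 reads]
#1 VA=0x340400792 (r,kernel):
  [0] read 0x2D idx=13: raw=0x37007 flags P=1 W=1 U=1 S=0
  [1] read 0x37 idx=2: raw=0x3B087 flags P=1 W=1 U=1 S=1
  ⇒ phys 0x3B792 (huge @L1)  [2 reads]
#2 VA=0x4000009D8 (r,kernel):
  [0] read 0x2D idx=16: raw=0x41002 flags P=0 W=1 U=0 S=0
  ✗ PAGE_NOT_PRESENT  [1 reads]

TLB: [["0x2C020A", "0x35"], ["0x340400", "0x3B"]]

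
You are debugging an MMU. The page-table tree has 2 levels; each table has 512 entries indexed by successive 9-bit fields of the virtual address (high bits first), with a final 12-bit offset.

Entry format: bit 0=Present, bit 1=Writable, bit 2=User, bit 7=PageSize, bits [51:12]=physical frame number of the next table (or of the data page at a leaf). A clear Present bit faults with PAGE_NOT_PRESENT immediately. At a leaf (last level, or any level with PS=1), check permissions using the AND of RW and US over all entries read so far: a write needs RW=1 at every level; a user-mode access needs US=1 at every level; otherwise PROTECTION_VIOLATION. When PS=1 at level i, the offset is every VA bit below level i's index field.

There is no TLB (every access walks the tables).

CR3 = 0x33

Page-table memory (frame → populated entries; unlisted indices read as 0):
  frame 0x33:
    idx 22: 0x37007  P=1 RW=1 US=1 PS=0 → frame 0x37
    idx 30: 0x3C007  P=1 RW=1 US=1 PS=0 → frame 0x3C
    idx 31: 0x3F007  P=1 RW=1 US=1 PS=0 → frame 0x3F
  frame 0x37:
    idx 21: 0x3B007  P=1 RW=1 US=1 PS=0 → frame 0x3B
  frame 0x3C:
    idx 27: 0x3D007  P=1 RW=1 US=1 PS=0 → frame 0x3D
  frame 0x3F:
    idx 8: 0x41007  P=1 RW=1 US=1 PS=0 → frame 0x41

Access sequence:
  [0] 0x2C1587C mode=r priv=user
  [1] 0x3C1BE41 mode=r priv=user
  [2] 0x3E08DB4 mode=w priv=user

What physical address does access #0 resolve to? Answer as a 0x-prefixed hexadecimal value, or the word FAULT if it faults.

Walk each access:
#0 VA=0x2C1587C (r,user):
  L0: frame=0x33 idx=22 entry=0x37007 [P=1 RW=1 US=1 PS=0]
  L1: frame=0x37 idx=21 entry=0x3B007 [P=1 RW=1 US=1 PS=0]
  ⇒ phys 0x3B87C  [2 reads]
#1 VA=0x3C1BE41 (r,user):
  L0: frame=0x33 idx=30 entry=0x3C007 [P=1 RW=1 US=1 PS=0]
  L1: frame=0x3C idx=27 entry=0x3D007 [P=1 RW=1 US=1 PS=0]
  ⇒ phys 0x3DE41  [2 reads]
#2 VA=0x3E08DB4 (w,user):
  L0: frame=0x33 idx=31 entry=0x3F007 [P=1 RW=1 US=1 PS=0]
  L1: frame=0x3F idx=8 entry=0x41007 [P=1 RW=1 US=1 PS=0]
  ⇒ phys 0x41DB4  [2 reads]

Access #0 PA: 0x3B87C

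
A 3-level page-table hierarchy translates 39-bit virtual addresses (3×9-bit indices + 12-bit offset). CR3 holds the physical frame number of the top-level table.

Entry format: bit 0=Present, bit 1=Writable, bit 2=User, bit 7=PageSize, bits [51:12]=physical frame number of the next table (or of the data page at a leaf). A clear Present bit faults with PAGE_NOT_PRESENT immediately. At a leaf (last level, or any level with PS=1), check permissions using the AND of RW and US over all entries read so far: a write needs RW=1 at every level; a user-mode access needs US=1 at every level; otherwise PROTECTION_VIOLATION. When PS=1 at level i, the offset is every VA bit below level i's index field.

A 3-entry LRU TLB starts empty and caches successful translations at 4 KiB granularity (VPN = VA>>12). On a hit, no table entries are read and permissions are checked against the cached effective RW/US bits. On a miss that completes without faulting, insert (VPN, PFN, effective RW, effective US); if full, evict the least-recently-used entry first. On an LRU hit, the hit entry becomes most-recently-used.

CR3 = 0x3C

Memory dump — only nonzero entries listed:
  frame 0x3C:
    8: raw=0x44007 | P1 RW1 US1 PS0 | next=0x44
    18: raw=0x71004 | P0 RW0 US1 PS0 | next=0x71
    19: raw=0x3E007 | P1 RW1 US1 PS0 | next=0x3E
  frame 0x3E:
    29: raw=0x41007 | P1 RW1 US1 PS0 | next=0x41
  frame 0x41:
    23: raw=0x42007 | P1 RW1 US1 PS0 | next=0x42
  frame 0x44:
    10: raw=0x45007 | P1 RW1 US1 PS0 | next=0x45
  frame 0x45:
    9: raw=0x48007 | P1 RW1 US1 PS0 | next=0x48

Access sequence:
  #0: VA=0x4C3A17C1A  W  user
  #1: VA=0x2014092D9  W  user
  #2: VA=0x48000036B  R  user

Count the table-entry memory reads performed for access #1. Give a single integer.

Per-access translation:
#0 VA=0x4C3A17C1A (w,user):
  L0: frame=0x3C idx=19 entry=0x3E007 [P=1 RW=1 US=1 PS=0]
  L1: frame=0x3E idx=29 entry=0x41007 [P=1 RW=1 US=1 PS=0]
  L2: frame=0x41 idx=23 entry=0x42007 [P=1 RW=1 US=1 PS=0]
  ✓ 0x42C1A  — 3 lookups
#1 VA=0x2014092D9 (w,user):
  L0: frame=0x3C idx=8 entry=0x44007 [P=1 RW=1 US=1 PS=0]
  L1: frame=0x44 idx=10 entry=0x45007 [P=1 RW=1 US=1 PS=0]
  L2: frame=0x45 idx=9 entry=0x48007 [P=1 RW=1 US=1 PS=0]
  ✓ 0x482D9  — 3 lookups
#2 VA=0x48000036B (r,user):
  L0: frame=0x3C idx=18 entry=0x71004 [P=0 RW=0 US=1 PS=0]
  → PAGE_NOT_PRESENT  (1 entries read)

Entries read for #1: 3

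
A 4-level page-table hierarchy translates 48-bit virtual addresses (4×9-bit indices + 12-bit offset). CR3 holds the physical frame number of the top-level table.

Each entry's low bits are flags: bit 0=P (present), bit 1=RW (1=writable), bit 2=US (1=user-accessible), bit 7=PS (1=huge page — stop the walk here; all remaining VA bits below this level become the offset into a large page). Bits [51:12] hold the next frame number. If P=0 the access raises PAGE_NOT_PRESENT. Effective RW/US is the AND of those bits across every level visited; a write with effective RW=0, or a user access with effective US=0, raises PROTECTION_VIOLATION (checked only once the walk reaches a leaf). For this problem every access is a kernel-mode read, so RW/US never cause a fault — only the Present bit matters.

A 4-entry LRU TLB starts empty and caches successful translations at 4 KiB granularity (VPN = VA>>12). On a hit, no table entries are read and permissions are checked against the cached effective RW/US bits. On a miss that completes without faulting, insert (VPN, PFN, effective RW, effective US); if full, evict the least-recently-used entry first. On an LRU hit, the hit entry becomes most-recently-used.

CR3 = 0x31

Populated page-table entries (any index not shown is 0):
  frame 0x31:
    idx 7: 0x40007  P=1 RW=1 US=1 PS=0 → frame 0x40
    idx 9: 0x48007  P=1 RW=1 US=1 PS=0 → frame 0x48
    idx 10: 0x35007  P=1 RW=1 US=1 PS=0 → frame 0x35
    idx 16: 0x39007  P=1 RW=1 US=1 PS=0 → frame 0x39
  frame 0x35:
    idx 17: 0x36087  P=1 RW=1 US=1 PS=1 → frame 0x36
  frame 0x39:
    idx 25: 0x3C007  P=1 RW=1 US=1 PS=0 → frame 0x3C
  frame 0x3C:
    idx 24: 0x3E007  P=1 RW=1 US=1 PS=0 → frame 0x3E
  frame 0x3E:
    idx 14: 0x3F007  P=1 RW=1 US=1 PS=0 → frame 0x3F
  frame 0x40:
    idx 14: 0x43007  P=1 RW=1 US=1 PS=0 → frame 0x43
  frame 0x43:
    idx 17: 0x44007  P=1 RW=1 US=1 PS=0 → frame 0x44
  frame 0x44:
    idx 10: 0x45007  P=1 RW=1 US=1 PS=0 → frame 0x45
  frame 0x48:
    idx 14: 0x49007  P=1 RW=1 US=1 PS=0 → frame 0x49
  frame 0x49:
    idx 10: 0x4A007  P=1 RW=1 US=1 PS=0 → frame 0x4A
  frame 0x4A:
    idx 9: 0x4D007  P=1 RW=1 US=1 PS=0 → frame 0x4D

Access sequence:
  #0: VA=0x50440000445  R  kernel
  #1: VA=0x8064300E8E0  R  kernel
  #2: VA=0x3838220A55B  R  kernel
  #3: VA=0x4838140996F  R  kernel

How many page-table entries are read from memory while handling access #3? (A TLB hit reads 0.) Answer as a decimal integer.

Walk each access:
#0 VA=0x50440000445 (r,kernel):
  [0] read 0x31 idx=10: raw=0x35007 flags P=1 W=1 U=1 S=0
  [1] read 0x35 idx=17: raw=0x36087 flags P=1 W=1 U=1 S=1
  ✓ 0x36445 (huge @L1)  — 2 lookups
#1 VA=0x8064300E8E0 (r,kernel):
  [0] read 0x31 idx=16: raw=0x39007 flags P=1 W=1 U=1 S=0
  [1] read 0x39 idx=25: raw=0x3C007 flags P=1 W=1 U=1 S=0
  [2] read 0x3C idx=24: raw=0x3E007 flags P=1 W=1 U=1 S=0
  [3] read 0x3E idx=14: raw=0x3F007 flags P=1 W=1 U=1 S=0
  ✓ 0x3F8E0  — 4 lookups
#2 VA=0x3838220A55B (r,kernel):
  [0] read 0x31 idx=7: raw=0x40007 flags P=1 W=1 U=1 S=0
  [1] read 0x40 idx=14: raw=0x43007 flags P=1 W=1 U=1 S=0
  [2] read 0x43 idx=17: raw=0x44007 flags P=1 W=1 U=1 S=0
  [3] read 0x44 idx=10: raw=0x45007 flags P=1 W=1 U=1 S=0
  ✓ 0x4555B  — 4 lookups
#3 VA=0x4838140996F (r,kernel):
  [0] read 0x31 idx=9: raw=0x48007 flags P=1 W=1 U=1 S=0
  [1] read 0x48 idx=14: raw=0x49007 flags P=1 W=1 U=1 S=0
  [2] read 0x49 idx=10: raw=0x4A007 flags P=1 W=1 U=1 S=0
  [3] read 0x4A idx=9: raw=0x4D007 flags P=1 W=1 U=1 S=0
  ✓ 0x4D96F  — 4 lookups

Entries read for #3: 4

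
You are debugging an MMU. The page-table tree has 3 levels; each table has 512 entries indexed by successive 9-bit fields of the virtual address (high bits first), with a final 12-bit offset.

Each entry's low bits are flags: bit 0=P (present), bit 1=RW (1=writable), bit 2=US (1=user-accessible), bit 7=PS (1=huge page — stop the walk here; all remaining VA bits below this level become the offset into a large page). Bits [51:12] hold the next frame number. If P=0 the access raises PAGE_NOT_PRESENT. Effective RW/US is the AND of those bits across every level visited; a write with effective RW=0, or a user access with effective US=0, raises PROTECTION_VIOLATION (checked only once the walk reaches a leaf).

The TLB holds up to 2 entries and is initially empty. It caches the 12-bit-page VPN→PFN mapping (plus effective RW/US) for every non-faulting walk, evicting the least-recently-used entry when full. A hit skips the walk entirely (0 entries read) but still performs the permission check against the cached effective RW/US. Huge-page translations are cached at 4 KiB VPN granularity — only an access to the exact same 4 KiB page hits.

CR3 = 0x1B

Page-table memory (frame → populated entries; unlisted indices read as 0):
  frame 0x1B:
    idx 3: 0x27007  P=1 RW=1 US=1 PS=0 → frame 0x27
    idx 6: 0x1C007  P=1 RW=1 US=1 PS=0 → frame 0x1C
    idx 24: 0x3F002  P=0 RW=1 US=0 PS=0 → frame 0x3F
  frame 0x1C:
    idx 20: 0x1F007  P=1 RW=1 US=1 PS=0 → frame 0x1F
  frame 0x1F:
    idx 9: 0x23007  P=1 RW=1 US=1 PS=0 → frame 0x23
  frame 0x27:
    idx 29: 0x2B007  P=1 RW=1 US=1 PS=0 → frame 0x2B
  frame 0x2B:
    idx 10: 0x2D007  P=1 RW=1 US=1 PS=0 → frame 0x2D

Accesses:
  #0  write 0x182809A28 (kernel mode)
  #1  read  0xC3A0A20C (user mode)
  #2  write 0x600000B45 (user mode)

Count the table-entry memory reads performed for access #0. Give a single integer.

Trace:
#0 VA=0x182809A28 (w,kernel):
  [0] read 0x1B idx=6: raw=0x1C007 flags P=1 W=1 U=1 S=0
  [1] read 0x1C idx=20: raw=0x1F007 flags P=1 W=1 U=1 S=0
  [2] read 0x1F idx=9: raw=0x23007 flags P=1 W=1 U=1 S=0
  ✓ 0x23A28  — 3 lookups
#1 VA=0xC3A0A20C (r,user):
  [0] read 0x1B idx=3: raw=0x27007 flags P=1 W=1 U=1 S=0
  [1] read 0x27 idx=29: raw=0x2B007 flags P=1 W=1 U=1 S=0
  [2] read 0x2B idx=10: raw=0x2D007 flags P=1 W=1 U=1 S=0
  ✓ 0x2D20C  — 3 lookups
#2 VA=0x600000B45 (w,user):
  [0] read 0x1B idx=24: raw=0x3F002 flags P=0 W=1 U=0 S=0
  → PAGE_NOT_PRESENT  (1 entries read)

Entries read for #0: 3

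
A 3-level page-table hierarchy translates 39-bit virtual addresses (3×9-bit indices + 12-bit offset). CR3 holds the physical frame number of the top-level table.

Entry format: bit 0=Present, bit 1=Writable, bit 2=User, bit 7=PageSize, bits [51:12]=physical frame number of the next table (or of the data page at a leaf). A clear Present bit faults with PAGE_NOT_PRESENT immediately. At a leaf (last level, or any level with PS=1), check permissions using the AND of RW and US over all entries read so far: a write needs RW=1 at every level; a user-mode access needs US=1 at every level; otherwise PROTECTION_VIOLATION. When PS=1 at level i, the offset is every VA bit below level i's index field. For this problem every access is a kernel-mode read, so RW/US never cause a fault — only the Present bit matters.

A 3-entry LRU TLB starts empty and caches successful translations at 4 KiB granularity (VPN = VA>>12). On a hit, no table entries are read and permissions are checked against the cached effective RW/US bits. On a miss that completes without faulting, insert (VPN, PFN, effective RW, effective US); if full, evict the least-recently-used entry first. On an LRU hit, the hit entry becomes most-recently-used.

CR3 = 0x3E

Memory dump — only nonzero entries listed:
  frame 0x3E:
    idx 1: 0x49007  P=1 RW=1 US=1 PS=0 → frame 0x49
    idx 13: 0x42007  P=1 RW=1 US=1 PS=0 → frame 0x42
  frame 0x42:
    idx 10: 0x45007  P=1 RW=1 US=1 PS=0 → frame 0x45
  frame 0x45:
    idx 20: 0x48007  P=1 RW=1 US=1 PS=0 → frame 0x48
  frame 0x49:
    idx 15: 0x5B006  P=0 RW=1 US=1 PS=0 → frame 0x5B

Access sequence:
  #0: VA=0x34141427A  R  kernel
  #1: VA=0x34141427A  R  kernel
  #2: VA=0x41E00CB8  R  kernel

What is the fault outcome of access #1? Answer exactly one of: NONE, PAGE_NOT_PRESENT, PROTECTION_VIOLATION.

Walk each access:
#0 VA=0x34141427A (r,kernel):
  L0 @0x3E[13] → 0x42007  P=1,RW=1,US=1,PS=0
  L1 @0x42[10] → 0x45007  P=1,RW=1,US=1,PS=0
  L2 @0x45[20] → 0x48007  P=1,RW=1,US=1,PS=0
  ⇒ phys 0x4827A  [3 reads]
#1 VA=0x34141427A (r,kernel):
  TLB hit vpn=0x341414 → PA=0x4827A
#2 VA=0x41E00CB8 (r,kernel):
  L0 @0x3E[1] → 0x49007  P=1,RW=1,US=1,PS=0
  L1 @0x49[15] → 0x5B006  P=0,RW=1,US=1,PS=0
  ⇒ fault: PAGE_NOT_PRESENT  — 2 lookups

Access #1 fault: NONE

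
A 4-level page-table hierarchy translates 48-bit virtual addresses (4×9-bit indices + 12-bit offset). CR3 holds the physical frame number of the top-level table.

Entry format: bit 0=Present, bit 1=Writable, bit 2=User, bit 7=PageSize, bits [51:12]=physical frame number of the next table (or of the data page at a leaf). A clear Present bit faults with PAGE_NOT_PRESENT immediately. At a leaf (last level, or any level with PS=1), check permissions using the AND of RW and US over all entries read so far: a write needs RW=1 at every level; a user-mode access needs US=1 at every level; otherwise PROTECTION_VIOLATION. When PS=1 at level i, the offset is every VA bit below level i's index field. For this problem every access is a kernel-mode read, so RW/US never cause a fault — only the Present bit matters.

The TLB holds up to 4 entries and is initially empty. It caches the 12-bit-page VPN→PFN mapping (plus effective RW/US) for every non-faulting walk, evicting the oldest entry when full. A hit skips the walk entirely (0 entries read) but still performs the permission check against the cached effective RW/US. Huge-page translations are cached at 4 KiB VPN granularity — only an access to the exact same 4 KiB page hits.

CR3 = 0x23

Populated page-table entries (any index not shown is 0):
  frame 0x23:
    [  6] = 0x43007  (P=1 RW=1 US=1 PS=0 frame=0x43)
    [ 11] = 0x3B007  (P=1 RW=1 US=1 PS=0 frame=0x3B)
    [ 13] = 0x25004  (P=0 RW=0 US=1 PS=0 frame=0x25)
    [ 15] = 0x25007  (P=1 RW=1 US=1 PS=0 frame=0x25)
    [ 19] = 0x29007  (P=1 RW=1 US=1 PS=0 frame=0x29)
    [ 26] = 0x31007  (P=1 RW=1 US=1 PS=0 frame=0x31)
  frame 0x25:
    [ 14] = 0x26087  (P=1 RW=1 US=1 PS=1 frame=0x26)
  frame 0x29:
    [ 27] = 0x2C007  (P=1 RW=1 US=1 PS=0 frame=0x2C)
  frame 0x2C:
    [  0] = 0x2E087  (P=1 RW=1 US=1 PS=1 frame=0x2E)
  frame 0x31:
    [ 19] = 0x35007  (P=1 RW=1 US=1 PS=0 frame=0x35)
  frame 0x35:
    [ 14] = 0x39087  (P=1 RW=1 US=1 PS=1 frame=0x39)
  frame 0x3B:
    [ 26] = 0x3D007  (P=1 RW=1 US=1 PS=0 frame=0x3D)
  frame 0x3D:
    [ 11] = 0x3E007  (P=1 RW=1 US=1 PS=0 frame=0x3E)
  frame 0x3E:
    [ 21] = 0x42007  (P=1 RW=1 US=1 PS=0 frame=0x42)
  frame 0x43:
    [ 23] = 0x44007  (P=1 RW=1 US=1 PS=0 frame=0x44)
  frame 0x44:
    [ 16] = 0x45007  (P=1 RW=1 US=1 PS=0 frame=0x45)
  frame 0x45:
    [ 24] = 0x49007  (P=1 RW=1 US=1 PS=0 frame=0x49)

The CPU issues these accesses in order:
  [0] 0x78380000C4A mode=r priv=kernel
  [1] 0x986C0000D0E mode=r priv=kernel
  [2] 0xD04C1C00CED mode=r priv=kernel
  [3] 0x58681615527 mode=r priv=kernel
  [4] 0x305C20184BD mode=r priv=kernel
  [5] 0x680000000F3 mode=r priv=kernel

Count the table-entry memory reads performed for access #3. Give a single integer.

Trace:
#0 VA=0x78380000C4A (r,kernel):
  L0 @0x23[15] → 0x25007  P=1,RW=1,US=1,PS=0
  L1 @0x25[14] → 0x26087  P=1,RW=1,US=1,PS=1
  → PA=0x26C4A (huge @L1)  (2 entries read)
#1 VA=0x986C0000D0E (r,kernel):
  L0 @0x23[19] → 0x29007  P=1,RW=1,US=1,PS=0
  L1 @0x29[27] → 0x2C007  P=1,RW=1,US=1,PS=0
  L2 @0x2C[0] → 0x2E087  P=1,RW=1,US=1,PS=1
  → PA=0x2ED0E (huge @L2)  (3 entries read)
#2 VA=0xD04C1C00CED (r,kernel):
  L0 @0x23[26] → 0x31007  P=1,RW=1,US=1,PS=0
  L1 @0x31[19] → 0x35007  P=1,RW=1,US=1,PS=0
  L2 @0x35[14] → 0x39087  P=1,RW=1,US=1,PS=1
  → PA=0x39CED (huge @L2)  (3 entries read)
#3 VA=0x58681615527 (r,kernel):
  L0 @0x23[11] → 0x3B007  P=1,RW=1,US=1,PS=0
  L1 @0x3B[26] → 0x3D007  P=1,RW=1,US=1,PS=0
  L2 @0x3D[11] → 0x3E007  P=1,RW=1,US=1,PS=0
  L3 @0x3E[21] → 0x42007  P=1,RW=1,US=1,PS=0
  → PA=0x42527  (4 entries read)
#4 VA=0x305C20184BD (r,kernel):
  L0 @0x23[6] → 0x43007  P=1,RW=1,US=1,PS=0
  L1 @0x43[23] → 0x44007  P=1,RW=1,US=1,PS=0
  L2 @0x44[16] → 0x45007  P=1,RW=1,US=1,PS=0
  L3 @0x45[24] → 0x49007  P=1,RW=1,US=1,PS=0
  → PA=0x494BD  (4 entries read)
#5 VA=0x680000000F3 (r,kernel):
  L0 @0x23[13] → 0x25004  P=0,RW=0,US=1,PS=0
  ✗ PAGE_NOT_PRESENT  [1 reads]

Entries read for #3: 4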